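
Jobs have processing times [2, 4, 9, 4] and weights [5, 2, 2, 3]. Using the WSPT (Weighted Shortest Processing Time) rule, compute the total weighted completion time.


Compute p/w ratios and sort ascending (WSPT): [(2, 5), (4, 3), (4, 2), (9, 2)]
Compute weighted completion times:
  Job (p=2,w=5): C=2, w*C=5*2=10
  Job (p=4,w=3): C=6, w*C=3*6=18
  Job (p=4,w=2): C=10, w*C=2*10=20
  Job (p=9,w=2): C=19, w*C=2*19=38
Total weighted completion time = 86

86


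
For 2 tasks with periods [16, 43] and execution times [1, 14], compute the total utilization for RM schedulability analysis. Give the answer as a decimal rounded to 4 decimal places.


Compute individual utilizations (exact fractions):
  Task 1: C/T = 1/16 (approx. 0.0625)
  Task 2: C/T = 14/43 (approx. 0.3256)
Total utilization U = 1/16 + 14/43 = 267/688
Rounded to 4 decimal places: U = 0.3881
RM (Liu & Layland) bound for 2 tasks = 0.828427; compare with U = 267/688 (approx. 0.388081)
U <= bound, so schedulable by RM sufficient condition.

0.3881


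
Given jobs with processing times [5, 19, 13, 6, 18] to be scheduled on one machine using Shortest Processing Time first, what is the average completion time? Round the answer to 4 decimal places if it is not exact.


Sort jobs by processing time (SPT order): [5, 6, 13, 18, 19]
Compute completion times sequentially:
  Job 1: processing = 5, completes at 5
  Job 2: processing = 6, completes at 11
  Job 3: processing = 13, completes at 24
  Job 4: processing = 18, completes at 42
  Job 5: processing = 19, completes at 61
Sum of completion times = 143
Average completion time = 143/5 = 28.6

28.6


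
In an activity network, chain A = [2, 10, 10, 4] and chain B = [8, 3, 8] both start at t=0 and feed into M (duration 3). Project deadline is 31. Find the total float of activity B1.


Forward pass: ES(B1) = sum of predecessors on chain B = 0
EF = ES + duration = 0 + 8 = 8
Backward pass: LF(M) = deadline = 31; LS(M) = 31 - 3 = 28
LF(B1) = LS(M) - sum(successors on chain B) = 28 - 11 = 17
LS = LF - duration = 17 - 8 = 9
Total float = LS - ES = 9 - 0 = 9

9


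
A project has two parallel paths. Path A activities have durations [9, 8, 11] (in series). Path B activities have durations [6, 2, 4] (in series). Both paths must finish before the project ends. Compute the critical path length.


Path A total = 9 + 8 + 11 = 28
Path B total = 6 + 2 + 4 = 12
Critical path = longest path = max(28, 12) = 28

28


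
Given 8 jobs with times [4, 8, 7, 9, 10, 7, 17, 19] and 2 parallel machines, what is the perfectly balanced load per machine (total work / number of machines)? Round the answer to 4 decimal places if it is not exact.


Total processing time = 4 + 8 + 7 + 9 + 10 + 7 + 17 + 19 = 81
Number of machines = 2
Ideal balanced load = 81 / 2 = 40.5

40.5


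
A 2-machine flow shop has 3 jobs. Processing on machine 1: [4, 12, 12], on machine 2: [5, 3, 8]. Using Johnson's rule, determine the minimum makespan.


Apply Johnson's rule:
  Group 1 (a <= b): [(1, 4, 5)]
  Group 2 (a > b): [(3, 12, 8), (2, 12, 3)]
Optimal job order: [1, 3, 2]
Schedule:
  Job 1: M1 done at 4, M2 done at 9
  Job 3: M1 done at 16, M2 done at 24
  Job 2: M1 done at 28, M2 done at 31
Makespan = 31

31


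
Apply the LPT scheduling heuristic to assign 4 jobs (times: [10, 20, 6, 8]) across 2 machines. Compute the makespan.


Sort jobs in decreasing order (LPT): [20, 10, 8, 6]
Assign each job to the least loaded machine:
  Machine 1: jobs [20], load = 20
  Machine 2: jobs [10, 8, 6], load = 24
Makespan = max load = 24

24


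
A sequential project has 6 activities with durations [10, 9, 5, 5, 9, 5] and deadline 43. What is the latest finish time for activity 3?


LF(activity 3) = deadline - sum of successor durations
Successors: activities 4 through 6 with durations [5, 9, 5]
Sum of successor durations = 19
LF = 43 - 19 = 24

24


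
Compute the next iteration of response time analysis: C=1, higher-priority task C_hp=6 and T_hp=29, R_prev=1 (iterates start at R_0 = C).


R_next = C + ceil(R_prev / T_hp) * C_hp
ceil(1 / 29) = ceil(0.0345) = 1
Interference = 1 * 6 = 6
R_next = 1 + 6 = 7

7


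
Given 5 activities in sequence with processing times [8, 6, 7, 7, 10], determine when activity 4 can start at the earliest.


Activity 4 starts after activities 1 through 3 complete.
Predecessor durations: [8, 6, 7]
ES = 8 + 6 + 7 = 21

21


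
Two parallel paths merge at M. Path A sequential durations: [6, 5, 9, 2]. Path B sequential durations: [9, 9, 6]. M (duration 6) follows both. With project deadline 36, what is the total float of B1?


Forward pass: ES(B1) = sum of predecessors on chain B = 0
EF = ES + duration = 0 + 9 = 9
Backward pass: LF(M) = deadline = 36; LS(M) = 36 - 6 = 30
LF(B1) = LS(M) - sum(successors on chain B) = 30 - 15 = 15
LS = LF - duration = 15 - 9 = 6
Total float = LS - ES = 6 - 0 = 6

6


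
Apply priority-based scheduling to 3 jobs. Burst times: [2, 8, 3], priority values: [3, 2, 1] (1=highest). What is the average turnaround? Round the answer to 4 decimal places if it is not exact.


Sort by priority (ascending = highest first):
Order: [(1, 3), (2, 8), (3, 2)]
Completion times:
  Priority 1, burst=3, C=3
  Priority 2, burst=8, C=11
  Priority 3, burst=2, C=13
Average turnaround = 27/3 = 9.0

9.0


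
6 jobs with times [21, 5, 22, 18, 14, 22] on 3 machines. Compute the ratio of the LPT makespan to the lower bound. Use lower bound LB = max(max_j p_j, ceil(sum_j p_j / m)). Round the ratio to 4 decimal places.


LPT order: [22, 22, 21, 18, 14, 5]
Machine loads after assignment: [36, 27, 39]
LPT makespan = 39
Lower bound = max(max_job, ceil(total/3)) = max(22, 34) = 34
Ratio = 39 / 34 = 1.1471

1.1471


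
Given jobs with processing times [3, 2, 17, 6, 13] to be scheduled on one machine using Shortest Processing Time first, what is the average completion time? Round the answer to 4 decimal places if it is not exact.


Sort jobs by processing time (SPT order): [2, 3, 6, 13, 17]
Compute completion times sequentially:
  Job 1: processing = 2, completes at 2
  Job 2: processing = 3, completes at 5
  Job 3: processing = 6, completes at 11
  Job 4: processing = 13, completes at 24
  Job 5: processing = 17, completes at 41
Sum of completion times = 83
Average completion time = 83/5 = 16.6

16.6


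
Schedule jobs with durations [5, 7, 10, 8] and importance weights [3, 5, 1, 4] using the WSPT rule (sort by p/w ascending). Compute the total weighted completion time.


Compute p/w ratios and sort ascending (WSPT): [(7, 5), (5, 3), (8, 4), (10, 1)]
Compute weighted completion times:
  Job (p=7,w=5): C=7, w*C=5*7=35
  Job (p=5,w=3): C=12, w*C=3*12=36
  Job (p=8,w=4): C=20, w*C=4*20=80
  Job (p=10,w=1): C=30, w*C=1*30=30
Total weighted completion time = 181

181


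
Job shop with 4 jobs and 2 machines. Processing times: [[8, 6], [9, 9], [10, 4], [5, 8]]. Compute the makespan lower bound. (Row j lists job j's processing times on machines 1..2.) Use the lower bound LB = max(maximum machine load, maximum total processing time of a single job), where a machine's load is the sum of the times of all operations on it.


Machine loads:
  Machine 1: 8 + 9 + 10 + 5 = 32
  Machine 2: 6 + 9 + 4 + 8 = 27
Max machine load = 32
Job totals:
  Job 1: 14
  Job 2: 18
  Job 3: 14
  Job 4: 13
Max job total = 18
Lower bound = max(32, 18) = 32

32


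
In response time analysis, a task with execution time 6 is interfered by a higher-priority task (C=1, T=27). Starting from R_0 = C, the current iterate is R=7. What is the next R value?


R_next = C + ceil(R_prev / T_hp) * C_hp
ceil(7 / 27) = ceil(0.2593) = 1
Interference = 1 * 1 = 1
R_next = 6 + 1 = 7
R_next = R_prev, so the iteration has converged (response time = 7).

7


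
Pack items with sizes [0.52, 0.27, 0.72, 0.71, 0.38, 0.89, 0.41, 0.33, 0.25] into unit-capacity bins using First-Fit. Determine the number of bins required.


Place items sequentially using First-Fit:
  Item 0.52 -> new Bin 1
  Item 0.27 -> Bin 1 (now 0.79)
  Item 0.72 -> new Bin 2
  Item 0.71 -> new Bin 3
  Item 0.38 -> new Bin 4
  Item 0.89 -> new Bin 5
  Item 0.41 -> Bin 4 (now 0.79)
  Item 0.33 -> new Bin 6
  Item 0.25 -> Bin 2 (now 0.97)
Total bins used = 6

6


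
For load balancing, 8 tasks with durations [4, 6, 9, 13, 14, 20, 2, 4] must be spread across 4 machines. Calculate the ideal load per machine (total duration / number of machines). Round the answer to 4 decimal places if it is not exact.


Total processing time = 4 + 6 + 9 + 13 + 14 + 20 + 2 + 4 = 72
Number of machines = 4
Ideal balanced load = 72 / 4 = 18.0

18.0


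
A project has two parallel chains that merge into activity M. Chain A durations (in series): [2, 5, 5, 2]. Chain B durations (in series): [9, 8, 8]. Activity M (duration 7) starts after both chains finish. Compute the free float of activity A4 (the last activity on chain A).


ES(A4) = sum of predecessors on chain A = 12
EF(A4) = ES + duration = 12 + 2 = 14
Successor of A4 is M. ES(M) = max(sum(A), sum(B)) = max(14, 25) = 25
Free float = ES(successor) - EF(current) = 25 - 14 = 11

11


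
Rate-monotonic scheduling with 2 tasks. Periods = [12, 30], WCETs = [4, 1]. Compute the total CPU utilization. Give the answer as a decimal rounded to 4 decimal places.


Compute individual utilizations (exact fractions):
  Task 1: C/T = 4/12 = 1/3 (approx. 0.3333)
  Task 2: C/T = 1/30 (approx. 0.0333)
Total utilization U = 1/3 + 1/30 = 11/30
Rounded to 4 decimal places: U = 0.3667
RM (Liu & Layland) bound for 2 tasks = 0.828427; compare with U = 11/30 (approx. 0.366667)
U <= bound, so schedulable by RM sufficient condition.

0.3667


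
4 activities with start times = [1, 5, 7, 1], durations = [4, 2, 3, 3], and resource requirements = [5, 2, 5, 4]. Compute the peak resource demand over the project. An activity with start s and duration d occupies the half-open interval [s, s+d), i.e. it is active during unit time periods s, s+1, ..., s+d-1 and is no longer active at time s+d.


Each activity i is active on [start_i, start_i + duration_i).
Compute total resource usage per time slot:
  t=0: active resources = [], total = 0
  t=1: active resources = [5, 4], total = 9
  t=2: active resources = [5, 4], total = 9
  t=3: active resources = [5, 4], total = 9
  t=4: active resources = [5], total = 5
  t=5: active resources = [2], total = 2
  t=6: active resources = [2], total = 2
  t=7: active resources = [5], total = 5
  t=8: active resources = [5], total = 5
  t=9: active resources = [5], total = 5
Peak resource demand = 9

9


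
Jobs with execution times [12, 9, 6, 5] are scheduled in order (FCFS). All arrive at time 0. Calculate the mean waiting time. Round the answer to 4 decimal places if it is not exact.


FCFS order (as given): [12, 9, 6, 5]
Waiting times:
  Job 1: wait = 0
  Job 2: wait = 12
  Job 3: wait = 21
  Job 4: wait = 27
Sum of waiting times = 60
Average waiting time = 60/4 = 15.0

15.0


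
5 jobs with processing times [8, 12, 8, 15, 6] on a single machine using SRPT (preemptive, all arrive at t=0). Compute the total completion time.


Since all jobs arrive at t=0, SRPT equals SPT ordering.
SPT order: [6, 8, 8, 12, 15]
Completion times:
  Job 1: p=6, C=6
  Job 2: p=8, C=14
  Job 3: p=8, C=22
  Job 4: p=12, C=34
  Job 5: p=15, C=49
Total completion time = 6 + 14 + 22 + 34 + 49 = 125

125


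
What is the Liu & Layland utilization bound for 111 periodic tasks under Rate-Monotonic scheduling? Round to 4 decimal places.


Compute 2^(1/111) = 1.0062641072
Subtract 1: 1.0062641072 - 1 = 0.0062641072
Multiply by n: 111 * 0.0062641072 = 0.6953158992
Round to 4 dp: 0.6953

0.6953


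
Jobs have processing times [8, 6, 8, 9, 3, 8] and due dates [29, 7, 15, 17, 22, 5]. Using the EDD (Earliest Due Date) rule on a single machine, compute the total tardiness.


Sort by due date (EDD order): [(8, 5), (6, 7), (8, 15), (9, 17), (3, 22), (8, 29)]
Compute completion times and tardiness:
  Job 1: p=8, d=5, C=8, tardiness=max(0,8-5)=3
  Job 2: p=6, d=7, C=14, tardiness=max(0,14-7)=7
  Job 3: p=8, d=15, C=22, tardiness=max(0,22-15)=7
  Job 4: p=9, d=17, C=31, tardiness=max(0,31-17)=14
  Job 5: p=3, d=22, C=34, tardiness=max(0,34-22)=12
  Job 6: p=8, d=29, C=42, tardiness=max(0,42-29)=13
Total tardiness = 56

56


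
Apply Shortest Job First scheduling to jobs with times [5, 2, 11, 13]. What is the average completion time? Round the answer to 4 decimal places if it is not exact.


SJF order (ascending): [2, 5, 11, 13]
Completion times:
  Job 1: burst=2, C=2
  Job 2: burst=5, C=7
  Job 3: burst=11, C=18
  Job 4: burst=13, C=31
Average completion = 58/4 = 14.5

14.5


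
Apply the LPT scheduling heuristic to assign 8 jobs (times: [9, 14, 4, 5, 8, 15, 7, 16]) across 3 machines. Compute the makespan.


Sort jobs in decreasing order (LPT): [16, 15, 14, 9, 8, 7, 5, 4]
Assign each job to the least loaded machine:
  Machine 1: jobs [16, 7, 5], load = 28
  Machine 2: jobs [15, 8, 4], load = 27
  Machine 3: jobs [14, 9], load = 23
Makespan = max load = 28

28


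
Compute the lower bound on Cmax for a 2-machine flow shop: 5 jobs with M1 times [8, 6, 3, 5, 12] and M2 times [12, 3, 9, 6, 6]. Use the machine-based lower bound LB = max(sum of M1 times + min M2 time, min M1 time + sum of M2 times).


LB1 = sum(M1 times) + min(M2 times) = 34 + 3 = 37
LB2 = min(M1 times) + sum(M2 times) = 3 + 36 = 39
Lower bound = max(LB1, LB2) = max(37, 39) = 39

39


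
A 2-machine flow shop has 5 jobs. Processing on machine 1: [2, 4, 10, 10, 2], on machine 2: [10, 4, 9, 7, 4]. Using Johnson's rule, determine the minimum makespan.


Apply Johnson's rule:
  Group 1 (a <= b): [(1, 2, 10), (5, 2, 4), (2, 4, 4)]
  Group 2 (a > b): [(3, 10, 9), (4, 10, 7)]
Optimal job order: [1, 5, 2, 3, 4]
Schedule:
  Job 1: M1 done at 2, M2 done at 12
  Job 5: M1 done at 4, M2 done at 16
  Job 2: M1 done at 8, M2 done at 20
  Job 3: M1 done at 18, M2 done at 29
  Job 4: M1 done at 28, M2 done at 36
Makespan = 36

36


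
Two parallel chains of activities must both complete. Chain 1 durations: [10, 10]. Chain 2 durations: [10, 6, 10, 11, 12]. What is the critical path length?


Path A total = 10 + 10 = 20
Path B total = 10 + 6 + 10 + 11 + 12 = 49
Critical path = longest path = max(20, 49) = 49

49


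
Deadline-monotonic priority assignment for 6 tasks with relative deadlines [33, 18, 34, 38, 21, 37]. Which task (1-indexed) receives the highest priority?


Sort tasks by relative deadline (ascending):
  Task 2: deadline = 18
  Task 5: deadline = 21
  Task 1: deadline = 33
  Task 3: deadline = 34
  Task 6: deadline = 37
  Task 4: deadline = 38
Priority order (highest first): [2, 5, 1, 3, 6, 4]
Highest priority task = 2

2


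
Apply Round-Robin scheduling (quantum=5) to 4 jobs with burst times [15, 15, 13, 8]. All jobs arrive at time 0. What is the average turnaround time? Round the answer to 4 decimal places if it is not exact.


Time quantum = 5
Execution trace:
  J1 runs 5 units, time = 5
  J2 runs 5 units, time = 10
  J3 runs 5 units, time = 15
  J4 runs 5 units, time = 20
  J1 runs 5 units, time = 25
  J2 runs 5 units, time = 30
  J3 runs 5 units, time = 35
  J4 runs 3 units, time = 38
  J1 runs 5 units, time = 43
  J2 runs 5 units, time = 48
  J3 runs 3 units, time = 51
Finish times: [43, 48, 51, 38]
Average turnaround = 180/4 = 45.0

45.0


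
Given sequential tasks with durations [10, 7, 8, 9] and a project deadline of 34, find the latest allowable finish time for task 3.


LF(activity 3) = deadline - sum of successor durations
Successors: activities 4 through 4 with durations [9]
Sum of successor durations = 9
LF = 34 - 9 = 25

25


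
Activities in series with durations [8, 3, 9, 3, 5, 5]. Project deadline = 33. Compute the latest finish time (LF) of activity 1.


LF(activity 1) = deadline - sum of successor durations
Successors: activities 2 through 6 with durations [3, 9, 3, 5, 5]
Sum of successor durations = 25
LF = 33 - 25 = 8

8


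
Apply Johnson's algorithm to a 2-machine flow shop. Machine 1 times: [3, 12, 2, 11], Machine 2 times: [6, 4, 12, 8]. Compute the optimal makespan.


Apply Johnson's rule:
  Group 1 (a <= b): [(3, 2, 12), (1, 3, 6)]
  Group 2 (a > b): [(4, 11, 8), (2, 12, 4)]
Optimal job order: [3, 1, 4, 2]
Schedule:
  Job 3: M1 done at 2, M2 done at 14
  Job 1: M1 done at 5, M2 done at 20
  Job 4: M1 done at 16, M2 done at 28
  Job 2: M1 done at 28, M2 done at 32
Makespan = 32

32


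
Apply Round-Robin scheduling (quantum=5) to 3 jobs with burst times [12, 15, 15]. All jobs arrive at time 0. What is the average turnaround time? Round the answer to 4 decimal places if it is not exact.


Time quantum = 5
Execution trace:
  J1 runs 5 units, time = 5
  J2 runs 5 units, time = 10
  J3 runs 5 units, time = 15
  J1 runs 5 units, time = 20
  J2 runs 5 units, time = 25
  J3 runs 5 units, time = 30
  J1 runs 2 units, time = 32
  J2 runs 5 units, time = 37
  J3 runs 5 units, time = 42
Finish times: [32, 37, 42]
Average turnaround = 111/3 = 37.0

37.0


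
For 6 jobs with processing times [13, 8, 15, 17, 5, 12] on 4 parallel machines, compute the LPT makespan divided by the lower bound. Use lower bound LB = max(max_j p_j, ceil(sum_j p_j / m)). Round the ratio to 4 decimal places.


LPT order: [17, 15, 13, 12, 8, 5]
Machine loads after assignment: [17, 15, 18, 20]
LPT makespan = 20
Lower bound = max(max_job, ceil(total/4)) = max(17, 18) = 18
Ratio = 20 / 18 = 1.1111

1.1111


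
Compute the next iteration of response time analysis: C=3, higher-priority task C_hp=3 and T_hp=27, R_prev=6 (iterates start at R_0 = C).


R_next = C + ceil(R_prev / T_hp) * C_hp
ceil(6 / 27) = ceil(0.2222) = 1
Interference = 1 * 3 = 3
R_next = 3 + 3 = 6
R_next = R_prev, so the iteration has converged (response time = 6).

6


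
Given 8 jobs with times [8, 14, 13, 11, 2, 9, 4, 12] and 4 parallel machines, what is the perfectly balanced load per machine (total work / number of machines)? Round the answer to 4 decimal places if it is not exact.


Total processing time = 8 + 14 + 13 + 11 + 2 + 9 + 4 + 12 = 73
Number of machines = 4
Ideal balanced load = 73 / 4 = 18.25

18.25


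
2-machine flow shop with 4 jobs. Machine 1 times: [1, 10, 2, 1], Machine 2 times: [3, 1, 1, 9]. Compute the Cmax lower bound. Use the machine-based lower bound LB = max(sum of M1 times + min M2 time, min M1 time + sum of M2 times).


LB1 = sum(M1 times) + min(M2 times) = 14 + 1 = 15
LB2 = min(M1 times) + sum(M2 times) = 1 + 14 = 15
Lower bound = max(LB1, LB2) = max(15, 15) = 15

15


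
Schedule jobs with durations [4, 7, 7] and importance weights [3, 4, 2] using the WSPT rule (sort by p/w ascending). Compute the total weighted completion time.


Compute p/w ratios and sort ascending (WSPT): [(4, 3), (7, 4), (7, 2)]
Compute weighted completion times:
  Job (p=4,w=3): C=4, w*C=3*4=12
  Job (p=7,w=4): C=11, w*C=4*11=44
  Job (p=7,w=2): C=18, w*C=2*18=36
Total weighted completion time = 92

92


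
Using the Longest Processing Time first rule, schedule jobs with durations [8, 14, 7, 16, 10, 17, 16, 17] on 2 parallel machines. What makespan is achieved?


Sort jobs in decreasing order (LPT): [17, 17, 16, 16, 14, 10, 8, 7]
Assign each job to the least loaded machine:
  Machine 1: jobs [17, 16, 14, 7], load = 54
  Machine 2: jobs [17, 16, 10, 8], load = 51
Makespan = max load = 54

54


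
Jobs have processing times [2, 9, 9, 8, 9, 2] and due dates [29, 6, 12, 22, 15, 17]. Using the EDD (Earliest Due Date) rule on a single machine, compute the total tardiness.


Sort by due date (EDD order): [(9, 6), (9, 12), (9, 15), (2, 17), (8, 22), (2, 29)]
Compute completion times and tardiness:
  Job 1: p=9, d=6, C=9, tardiness=max(0,9-6)=3
  Job 2: p=9, d=12, C=18, tardiness=max(0,18-12)=6
  Job 3: p=9, d=15, C=27, tardiness=max(0,27-15)=12
  Job 4: p=2, d=17, C=29, tardiness=max(0,29-17)=12
  Job 5: p=8, d=22, C=37, tardiness=max(0,37-22)=15
  Job 6: p=2, d=29, C=39, tardiness=max(0,39-29)=10
Total tardiness = 58

58


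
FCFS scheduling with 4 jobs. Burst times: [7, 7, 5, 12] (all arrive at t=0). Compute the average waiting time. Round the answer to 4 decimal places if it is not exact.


FCFS order (as given): [7, 7, 5, 12]
Waiting times:
  Job 1: wait = 0
  Job 2: wait = 7
  Job 3: wait = 14
  Job 4: wait = 19
Sum of waiting times = 40
Average waiting time = 40/4 = 10.0

10.0


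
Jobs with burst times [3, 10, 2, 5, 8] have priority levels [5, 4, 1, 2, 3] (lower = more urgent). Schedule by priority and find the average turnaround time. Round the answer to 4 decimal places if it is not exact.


Sort by priority (ascending = highest first):
Order: [(1, 2), (2, 5), (3, 8), (4, 10), (5, 3)]
Completion times:
  Priority 1, burst=2, C=2
  Priority 2, burst=5, C=7
  Priority 3, burst=8, C=15
  Priority 4, burst=10, C=25
  Priority 5, burst=3, C=28
Average turnaround = 77/5 = 15.4

15.4


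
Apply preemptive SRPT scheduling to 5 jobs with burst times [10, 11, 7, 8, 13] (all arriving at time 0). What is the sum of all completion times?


Since all jobs arrive at t=0, SRPT equals SPT ordering.
SPT order: [7, 8, 10, 11, 13]
Completion times:
  Job 1: p=7, C=7
  Job 2: p=8, C=15
  Job 3: p=10, C=25
  Job 4: p=11, C=36
  Job 5: p=13, C=49
Total completion time = 7 + 15 + 25 + 36 + 49 = 132

132


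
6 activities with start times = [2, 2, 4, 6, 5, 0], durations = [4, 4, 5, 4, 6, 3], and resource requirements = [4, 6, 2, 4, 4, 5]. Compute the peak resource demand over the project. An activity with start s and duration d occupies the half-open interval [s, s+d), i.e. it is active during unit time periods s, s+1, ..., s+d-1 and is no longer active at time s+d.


Each activity i is active on [start_i, start_i + duration_i).
Compute total resource usage per time slot:
  t=0: active resources = [5], total = 5
  t=1: active resources = [5], total = 5
  t=2: active resources = [4, 6, 5], total = 15
  t=3: active resources = [4, 6], total = 10
  t=4: active resources = [4, 6, 2], total = 12
  t=5: active resources = [4, 6, 2, 4], total = 16
  t=6: active resources = [2, 4, 4], total = 10
  t=7: active resources = [2, 4, 4], total = 10
  t=8: active resources = [2, 4, 4], total = 10
  t=9: active resources = [4, 4], total = 8
  t=10: active resources = [4], total = 4
Peak resource demand = 16

16


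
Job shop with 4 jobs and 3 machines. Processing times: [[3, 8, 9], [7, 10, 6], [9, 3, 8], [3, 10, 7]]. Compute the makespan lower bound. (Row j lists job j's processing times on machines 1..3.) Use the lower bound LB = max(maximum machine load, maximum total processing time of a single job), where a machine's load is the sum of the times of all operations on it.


Machine loads:
  Machine 1: 3 + 7 + 9 + 3 = 22
  Machine 2: 8 + 10 + 3 + 10 = 31
  Machine 3: 9 + 6 + 8 + 7 = 30
Max machine load = 31
Job totals:
  Job 1: 20
  Job 2: 23
  Job 3: 20
  Job 4: 20
Max job total = 23
Lower bound = max(31, 23) = 31

31


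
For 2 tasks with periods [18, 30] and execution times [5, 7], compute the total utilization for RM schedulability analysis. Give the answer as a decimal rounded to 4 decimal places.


Compute individual utilizations (exact fractions):
  Task 1: C/T = 5/18 (approx. 0.2778)
  Task 2: C/T = 7/30 (approx. 0.2333)
Total utilization U = 5/18 + 7/30 = 23/45
Rounded to 4 decimal places: U = 0.5111
RM (Liu & Layland) bound for 2 tasks = 0.828427; compare with U = 23/45 (approx. 0.511111)
U <= bound, so schedulable by RM sufficient condition.

0.5111


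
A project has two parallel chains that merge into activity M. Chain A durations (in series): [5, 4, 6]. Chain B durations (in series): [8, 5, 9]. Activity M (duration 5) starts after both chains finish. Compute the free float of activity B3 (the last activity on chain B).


ES(B3) = sum of predecessors on chain B = 13
EF(B3) = ES + duration = 13 + 9 = 22
Successor of B3 is M. ES(M) = max(sum(A), sum(B)) = max(15, 22) = 22
Free float = ES(successor) - EF(current) = 22 - 22 = 0

0


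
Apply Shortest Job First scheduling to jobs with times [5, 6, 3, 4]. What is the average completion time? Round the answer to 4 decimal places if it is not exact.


SJF order (ascending): [3, 4, 5, 6]
Completion times:
  Job 1: burst=3, C=3
  Job 2: burst=4, C=7
  Job 3: burst=5, C=12
  Job 4: burst=6, C=18
Average completion = 40/4 = 10.0

10.0


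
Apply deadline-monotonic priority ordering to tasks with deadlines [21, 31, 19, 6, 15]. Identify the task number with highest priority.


Sort tasks by relative deadline (ascending):
  Task 4: deadline = 6
  Task 5: deadline = 15
  Task 3: deadline = 19
  Task 1: deadline = 21
  Task 2: deadline = 31
Priority order (highest first): [4, 5, 3, 1, 2]
Highest priority task = 4

4


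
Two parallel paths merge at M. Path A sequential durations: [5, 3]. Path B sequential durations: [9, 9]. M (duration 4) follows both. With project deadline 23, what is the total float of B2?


Forward pass: ES(B2) = sum of predecessors on chain B = 9
EF = ES + duration = 9 + 9 = 18
Backward pass: LF(M) = deadline = 23; LS(M) = 23 - 4 = 19
LF(B2) = LS(M) - sum(successors on chain B) = 19 - 0 = 19
LS = LF - duration = 19 - 9 = 10
Total float = LS - ES = 10 - 9 = 1

1


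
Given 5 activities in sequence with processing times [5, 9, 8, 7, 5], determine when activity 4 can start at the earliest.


Activity 4 starts after activities 1 through 3 complete.
Predecessor durations: [5, 9, 8]
ES = 5 + 9 + 8 = 22

22


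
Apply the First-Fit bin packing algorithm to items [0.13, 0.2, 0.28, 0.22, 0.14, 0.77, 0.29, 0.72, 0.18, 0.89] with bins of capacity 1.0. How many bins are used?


Place items sequentially using First-Fit:
  Item 0.13 -> new Bin 1
  Item 0.2 -> Bin 1 (now 0.33)
  Item 0.28 -> Bin 1 (now 0.61)
  Item 0.22 -> Bin 1 (now 0.83)
  Item 0.14 -> Bin 1 (now 0.97)
  Item 0.77 -> new Bin 2
  Item 0.29 -> new Bin 3
  Item 0.72 -> new Bin 4
  Item 0.18 -> Bin 2 (now 0.95)
  Item 0.89 -> new Bin 5
Total bins used = 5

5


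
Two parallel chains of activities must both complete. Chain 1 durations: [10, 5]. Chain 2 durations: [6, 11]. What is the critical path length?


Path A total = 10 + 5 = 15
Path B total = 6 + 11 = 17
Critical path = longest path = max(15, 17) = 17

17


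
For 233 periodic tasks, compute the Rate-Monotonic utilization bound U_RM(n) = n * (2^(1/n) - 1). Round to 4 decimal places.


Compute 2^(1/233) = 1.0029793100
Subtract 1: 1.0029793100 - 1 = 0.0029793100
Multiply by n: 233 * 0.0029793100 = 0.6941792300
Round to 4 dp: 0.6942

0.6942


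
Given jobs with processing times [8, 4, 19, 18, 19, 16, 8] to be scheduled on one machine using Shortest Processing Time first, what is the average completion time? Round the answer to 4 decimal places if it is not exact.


Sort jobs by processing time (SPT order): [4, 8, 8, 16, 18, 19, 19]
Compute completion times sequentially:
  Job 1: processing = 4, completes at 4
  Job 2: processing = 8, completes at 12
  Job 3: processing = 8, completes at 20
  Job 4: processing = 16, completes at 36
  Job 5: processing = 18, completes at 54
  Job 6: processing = 19, completes at 73
  Job 7: processing = 19, completes at 92
Sum of completion times = 291
Average completion time = 291/7 = 41.5714

41.5714


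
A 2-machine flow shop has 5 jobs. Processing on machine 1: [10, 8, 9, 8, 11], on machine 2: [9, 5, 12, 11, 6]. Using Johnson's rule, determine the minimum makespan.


Apply Johnson's rule:
  Group 1 (a <= b): [(4, 8, 11), (3, 9, 12)]
  Group 2 (a > b): [(1, 10, 9), (5, 11, 6), (2, 8, 5)]
Optimal job order: [4, 3, 1, 5, 2]
Schedule:
  Job 4: M1 done at 8, M2 done at 19
  Job 3: M1 done at 17, M2 done at 31
  Job 1: M1 done at 27, M2 done at 40
  Job 5: M1 done at 38, M2 done at 46
  Job 2: M1 done at 46, M2 done at 51
Makespan = 51

51


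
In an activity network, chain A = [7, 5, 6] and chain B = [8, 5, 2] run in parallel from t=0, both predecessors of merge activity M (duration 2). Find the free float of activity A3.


ES(A3) = sum of predecessors on chain A = 12
EF(A3) = ES + duration = 12 + 6 = 18
Successor of A3 is M. ES(M) = max(sum(A), sum(B)) = max(18, 15) = 18
Free float = ES(successor) - EF(current) = 18 - 18 = 0

0


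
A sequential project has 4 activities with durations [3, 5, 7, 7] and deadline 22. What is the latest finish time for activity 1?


LF(activity 1) = deadline - sum of successor durations
Successors: activities 2 through 4 with durations [5, 7, 7]
Sum of successor durations = 19
LF = 22 - 19 = 3

3


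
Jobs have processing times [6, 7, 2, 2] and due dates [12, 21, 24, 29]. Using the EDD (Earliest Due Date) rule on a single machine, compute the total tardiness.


Sort by due date (EDD order): [(6, 12), (7, 21), (2, 24), (2, 29)]
Compute completion times and tardiness:
  Job 1: p=6, d=12, C=6, tardiness=max(0,6-12)=0
  Job 2: p=7, d=21, C=13, tardiness=max(0,13-21)=0
  Job 3: p=2, d=24, C=15, tardiness=max(0,15-24)=0
  Job 4: p=2, d=29, C=17, tardiness=max(0,17-29)=0
Total tardiness = 0

0


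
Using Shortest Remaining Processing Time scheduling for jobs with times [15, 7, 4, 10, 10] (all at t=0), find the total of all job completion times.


Since all jobs arrive at t=0, SRPT equals SPT ordering.
SPT order: [4, 7, 10, 10, 15]
Completion times:
  Job 1: p=4, C=4
  Job 2: p=7, C=11
  Job 3: p=10, C=21
  Job 4: p=10, C=31
  Job 5: p=15, C=46
Total completion time = 4 + 11 + 21 + 31 + 46 = 113

113


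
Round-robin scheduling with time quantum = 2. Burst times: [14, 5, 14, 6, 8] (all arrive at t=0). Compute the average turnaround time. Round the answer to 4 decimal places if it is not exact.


Time quantum = 2
Execution trace:
  J1 runs 2 units, time = 2
  J2 runs 2 units, time = 4
  J3 runs 2 units, time = 6
  J4 runs 2 units, time = 8
  J5 runs 2 units, time = 10
  J1 runs 2 units, time = 12
  J2 runs 2 units, time = 14
  J3 runs 2 units, time = 16
  J4 runs 2 units, time = 18
  J5 runs 2 units, time = 20
  J1 runs 2 units, time = 22
  J2 runs 1 units, time = 23
  J3 runs 2 units, time = 25
  J4 runs 2 units, time = 27
  J5 runs 2 units, time = 29
  J1 runs 2 units, time = 31
  J3 runs 2 units, time = 33
  J5 runs 2 units, time = 35
  J1 runs 2 units, time = 37
  J3 runs 2 units, time = 39
  J1 runs 2 units, time = 41
  J3 runs 2 units, time = 43
  J1 runs 2 units, time = 45
  J3 runs 2 units, time = 47
Finish times: [45, 23, 47, 27, 35]
Average turnaround = 177/5 = 35.4

35.4


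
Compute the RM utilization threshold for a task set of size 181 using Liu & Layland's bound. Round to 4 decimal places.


Compute 2^(1/181) = 1.0038368845
Subtract 1: 1.0038368845 - 1 = 0.0038368845
Multiply by n: 181 * 0.0038368845 = 0.6944760945
Round to 4 dp: 0.6945

0.6945


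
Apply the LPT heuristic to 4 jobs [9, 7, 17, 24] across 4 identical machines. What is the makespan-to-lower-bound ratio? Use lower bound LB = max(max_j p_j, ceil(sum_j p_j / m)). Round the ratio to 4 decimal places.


LPT order: [24, 17, 9, 7]
Machine loads after assignment: [24, 17, 9, 7]
LPT makespan = 24
Lower bound = max(max_job, ceil(total/4)) = max(24, 15) = 24
Ratio = 24 / 24 = 1.0

1.0


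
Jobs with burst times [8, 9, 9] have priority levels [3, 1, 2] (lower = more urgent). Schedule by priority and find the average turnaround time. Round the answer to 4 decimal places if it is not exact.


Sort by priority (ascending = highest first):
Order: [(1, 9), (2, 9), (3, 8)]
Completion times:
  Priority 1, burst=9, C=9
  Priority 2, burst=9, C=18
  Priority 3, burst=8, C=26
Average turnaround = 53/3 = 17.6667

17.6667


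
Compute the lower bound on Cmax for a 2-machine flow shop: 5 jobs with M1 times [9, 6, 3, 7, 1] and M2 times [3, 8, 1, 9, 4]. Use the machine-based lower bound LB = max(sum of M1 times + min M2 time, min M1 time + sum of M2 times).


LB1 = sum(M1 times) + min(M2 times) = 26 + 1 = 27
LB2 = min(M1 times) + sum(M2 times) = 1 + 25 = 26
Lower bound = max(LB1, LB2) = max(27, 26) = 27

27


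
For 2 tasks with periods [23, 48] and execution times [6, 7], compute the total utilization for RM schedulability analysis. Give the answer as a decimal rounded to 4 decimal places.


Compute individual utilizations (exact fractions):
  Task 1: C/T = 6/23 (approx. 0.2609)
  Task 2: C/T = 7/48 (approx. 0.1458)
Total utilization U = 6/23 + 7/48 = 449/1104
Rounded to 4 decimal places: U = 0.4067
RM (Liu & Layland) bound for 2 tasks = 0.828427; compare with U = 449/1104 (approx. 0.406703)
U <= bound, so schedulable by RM sufficient condition.

0.4067


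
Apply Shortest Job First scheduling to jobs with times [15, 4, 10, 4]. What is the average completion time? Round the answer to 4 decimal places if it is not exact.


SJF order (ascending): [4, 4, 10, 15]
Completion times:
  Job 1: burst=4, C=4
  Job 2: burst=4, C=8
  Job 3: burst=10, C=18
  Job 4: burst=15, C=33
Average completion = 63/4 = 15.75

15.75


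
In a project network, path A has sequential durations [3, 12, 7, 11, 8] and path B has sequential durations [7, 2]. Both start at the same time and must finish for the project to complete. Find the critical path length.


Path A total = 3 + 12 + 7 + 11 + 8 = 41
Path B total = 7 + 2 = 9
Critical path = longest path = max(41, 9) = 41

41


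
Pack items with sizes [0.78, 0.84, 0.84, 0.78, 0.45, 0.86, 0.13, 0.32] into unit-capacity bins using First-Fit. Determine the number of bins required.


Place items sequentially using First-Fit:
  Item 0.78 -> new Bin 1
  Item 0.84 -> new Bin 2
  Item 0.84 -> new Bin 3
  Item 0.78 -> new Bin 4
  Item 0.45 -> new Bin 5
  Item 0.86 -> new Bin 6
  Item 0.13 -> Bin 1 (now 0.91)
  Item 0.32 -> Bin 5 (now 0.77)
Total bins used = 6

6


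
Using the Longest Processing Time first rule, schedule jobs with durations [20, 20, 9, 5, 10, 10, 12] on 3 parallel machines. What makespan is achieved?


Sort jobs in decreasing order (LPT): [20, 20, 12, 10, 10, 9, 5]
Assign each job to the least loaded machine:
  Machine 1: jobs [20, 10], load = 30
  Machine 2: jobs [20, 9], load = 29
  Machine 3: jobs [12, 10, 5], load = 27
Makespan = max load = 30

30


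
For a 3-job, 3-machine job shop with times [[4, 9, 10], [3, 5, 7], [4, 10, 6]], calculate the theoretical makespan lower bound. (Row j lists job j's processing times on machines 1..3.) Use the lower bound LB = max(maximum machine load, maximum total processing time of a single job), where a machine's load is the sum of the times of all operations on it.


Machine loads:
  Machine 1: 4 + 3 + 4 = 11
  Machine 2: 9 + 5 + 10 = 24
  Machine 3: 10 + 7 + 6 = 23
Max machine load = 24
Job totals:
  Job 1: 23
  Job 2: 15
  Job 3: 20
Max job total = 23
Lower bound = max(24, 23) = 24

24


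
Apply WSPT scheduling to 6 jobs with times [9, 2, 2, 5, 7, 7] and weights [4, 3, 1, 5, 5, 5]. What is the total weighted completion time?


Compute p/w ratios and sort ascending (WSPT): [(2, 3), (5, 5), (7, 5), (7, 5), (2, 1), (9, 4)]
Compute weighted completion times:
  Job (p=2,w=3): C=2, w*C=3*2=6
  Job (p=5,w=5): C=7, w*C=5*7=35
  Job (p=7,w=5): C=14, w*C=5*14=70
  Job (p=7,w=5): C=21, w*C=5*21=105
  Job (p=2,w=1): C=23, w*C=1*23=23
  Job (p=9,w=4): C=32, w*C=4*32=128
Total weighted completion time = 367

367


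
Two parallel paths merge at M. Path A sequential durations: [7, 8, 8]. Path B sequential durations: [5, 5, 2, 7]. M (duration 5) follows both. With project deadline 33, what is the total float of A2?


Forward pass: ES(A2) = sum of predecessors on chain A = 7
EF = ES + duration = 7 + 8 = 15
Backward pass: LF(M) = deadline = 33; LS(M) = 33 - 5 = 28
LF(A2) = LS(M) - sum(successors on chain A) = 28 - 8 = 20
LS = LF - duration = 20 - 8 = 12
Total float = LS - ES = 12 - 7 = 5

5


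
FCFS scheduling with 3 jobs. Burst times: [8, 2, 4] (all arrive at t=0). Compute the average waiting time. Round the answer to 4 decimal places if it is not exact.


FCFS order (as given): [8, 2, 4]
Waiting times:
  Job 1: wait = 0
  Job 2: wait = 8
  Job 3: wait = 10
Sum of waiting times = 18
Average waiting time = 18/3 = 6.0

6.0


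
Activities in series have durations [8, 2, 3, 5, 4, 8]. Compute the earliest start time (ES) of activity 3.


Activity 3 starts after activities 1 through 2 complete.
Predecessor durations: [8, 2]
ES = 8 + 2 = 10

10


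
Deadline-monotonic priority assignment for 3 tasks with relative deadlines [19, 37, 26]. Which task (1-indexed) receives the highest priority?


Sort tasks by relative deadline (ascending):
  Task 1: deadline = 19
  Task 3: deadline = 26
  Task 2: deadline = 37
Priority order (highest first): [1, 3, 2]
Highest priority task = 1

1


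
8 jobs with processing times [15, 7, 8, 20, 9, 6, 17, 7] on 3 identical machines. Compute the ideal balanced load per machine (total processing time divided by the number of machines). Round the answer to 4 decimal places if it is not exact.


Total processing time = 15 + 7 + 8 + 20 + 9 + 6 + 17 + 7 = 89
Number of machines = 3
Ideal balanced load = 89 / 3 = 29.6667

29.6667


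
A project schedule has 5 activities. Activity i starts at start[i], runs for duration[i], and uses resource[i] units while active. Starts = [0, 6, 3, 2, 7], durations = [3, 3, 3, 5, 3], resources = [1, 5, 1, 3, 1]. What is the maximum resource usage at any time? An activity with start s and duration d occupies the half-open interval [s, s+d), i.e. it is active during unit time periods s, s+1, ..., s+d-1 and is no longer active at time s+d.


Each activity i is active on [start_i, start_i + duration_i).
Compute total resource usage per time slot:
  t=0: active resources = [1], total = 1
  t=1: active resources = [1], total = 1
  t=2: active resources = [1, 3], total = 4
  t=3: active resources = [1, 3], total = 4
  t=4: active resources = [1, 3], total = 4
  t=5: active resources = [1, 3], total = 4
  t=6: active resources = [5, 3], total = 8
  t=7: active resources = [5, 1], total = 6
  t=8: active resources = [5, 1], total = 6
  t=9: active resources = [1], total = 1
Peak resource demand = 8

8


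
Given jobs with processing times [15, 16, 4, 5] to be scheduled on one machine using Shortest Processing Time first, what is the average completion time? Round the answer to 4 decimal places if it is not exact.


Sort jobs by processing time (SPT order): [4, 5, 15, 16]
Compute completion times sequentially:
  Job 1: processing = 4, completes at 4
  Job 2: processing = 5, completes at 9
  Job 3: processing = 15, completes at 24
  Job 4: processing = 16, completes at 40
Sum of completion times = 77
Average completion time = 77/4 = 19.25

19.25


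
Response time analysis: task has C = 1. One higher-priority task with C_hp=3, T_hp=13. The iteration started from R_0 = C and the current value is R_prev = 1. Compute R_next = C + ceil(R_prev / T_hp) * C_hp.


R_next = C + ceil(R_prev / T_hp) * C_hp
ceil(1 / 13) = ceil(0.0769) = 1
Interference = 1 * 3 = 3
R_next = 1 + 3 = 4

4


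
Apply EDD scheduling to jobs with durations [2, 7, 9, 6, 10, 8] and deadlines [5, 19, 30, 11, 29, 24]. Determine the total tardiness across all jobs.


Sort by due date (EDD order): [(2, 5), (6, 11), (7, 19), (8, 24), (10, 29), (9, 30)]
Compute completion times and tardiness:
  Job 1: p=2, d=5, C=2, tardiness=max(0,2-5)=0
  Job 2: p=6, d=11, C=8, tardiness=max(0,8-11)=0
  Job 3: p=7, d=19, C=15, tardiness=max(0,15-19)=0
  Job 4: p=8, d=24, C=23, tardiness=max(0,23-24)=0
  Job 5: p=10, d=29, C=33, tardiness=max(0,33-29)=4
  Job 6: p=9, d=30, C=42, tardiness=max(0,42-30)=12
Total tardiness = 16

16


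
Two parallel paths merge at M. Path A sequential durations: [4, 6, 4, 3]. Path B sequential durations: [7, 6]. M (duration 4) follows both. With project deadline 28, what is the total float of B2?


Forward pass: ES(B2) = sum of predecessors on chain B = 7
EF = ES + duration = 7 + 6 = 13
Backward pass: LF(M) = deadline = 28; LS(M) = 28 - 4 = 24
LF(B2) = LS(M) - sum(successors on chain B) = 24 - 0 = 24
LS = LF - duration = 24 - 6 = 18
Total float = LS - ES = 18 - 7 = 11

11


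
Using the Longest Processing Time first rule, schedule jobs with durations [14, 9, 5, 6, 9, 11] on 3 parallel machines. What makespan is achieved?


Sort jobs in decreasing order (LPT): [14, 11, 9, 9, 6, 5]
Assign each job to the least loaded machine:
  Machine 1: jobs [14, 5], load = 19
  Machine 2: jobs [11, 6], load = 17
  Machine 3: jobs [9, 9], load = 18
Makespan = max load = 19

19
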